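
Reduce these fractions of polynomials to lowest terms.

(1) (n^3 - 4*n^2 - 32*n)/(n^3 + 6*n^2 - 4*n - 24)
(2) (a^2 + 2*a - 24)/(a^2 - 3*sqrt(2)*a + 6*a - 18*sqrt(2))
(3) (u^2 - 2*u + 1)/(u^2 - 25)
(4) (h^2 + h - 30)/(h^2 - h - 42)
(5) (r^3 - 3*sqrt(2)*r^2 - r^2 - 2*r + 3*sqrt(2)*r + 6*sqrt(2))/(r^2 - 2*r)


(1) = (n^3 - 4*n^2 - 32*n)/(n^3 + 6*n^2 - 4*n - 24)
(2) = (a - 4)/(a - 3*sqrt(2))
(3) = (u^2 - 2*u + 1)/(u^2 - 25)
(4) = (h - 5)/(h - 7)
(5) = (r^2 + r*(1 - 3*sqrt(2)) - 3*sqrt(2))/r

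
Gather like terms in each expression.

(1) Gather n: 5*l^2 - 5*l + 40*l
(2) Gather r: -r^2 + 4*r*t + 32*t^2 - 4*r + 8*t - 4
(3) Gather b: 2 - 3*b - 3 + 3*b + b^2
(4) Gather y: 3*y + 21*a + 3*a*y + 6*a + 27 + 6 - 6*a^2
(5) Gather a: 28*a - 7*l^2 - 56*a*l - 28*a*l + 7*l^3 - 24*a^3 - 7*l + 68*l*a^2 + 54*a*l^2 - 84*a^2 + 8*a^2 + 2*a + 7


(1) = 5*l^2 + 35*l
(2) = -r^2 + r*(4*t - 4) + 32*t^2 + 8*t - 4
(3) = b^2 - 1
(4) = -6*a^2 + 27*a + y*(3*a + 3) + 33
(5) = -24*a^3 + a^2*(68*l - 76) + a*(54*l^2 - 84*l + 30) + 7*l^3 - 7*l^2 - 7*l + 7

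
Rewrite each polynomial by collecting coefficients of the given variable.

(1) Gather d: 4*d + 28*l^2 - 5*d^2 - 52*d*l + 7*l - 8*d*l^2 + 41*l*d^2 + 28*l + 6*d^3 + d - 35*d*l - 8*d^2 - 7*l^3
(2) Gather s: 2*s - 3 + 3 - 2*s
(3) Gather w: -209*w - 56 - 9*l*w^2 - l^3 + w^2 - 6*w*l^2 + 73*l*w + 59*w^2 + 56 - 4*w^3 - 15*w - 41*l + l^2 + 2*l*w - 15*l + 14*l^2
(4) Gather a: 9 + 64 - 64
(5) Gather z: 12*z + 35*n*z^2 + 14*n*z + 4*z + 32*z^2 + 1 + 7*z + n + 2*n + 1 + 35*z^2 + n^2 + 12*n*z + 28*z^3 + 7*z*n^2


(1) = 6*d^3 + d^2*(41*l - 13) + d*(-8*l^2 - 87*l + 5) - 7*l^3 + 28*l^2 + 35*l
(2) = 0
(3) = -l^3 + 15*l^2 - 56*l - 4*w^3 + w^2*(60 - 9*l) + w*(-6*l^2 + 75*l - 224)
(4) = 9
(5) = n^2 + 3*n + 28*z^3 + z^2*(35*n + 67) + z*(7*n^2 + 26*n + 23) + 2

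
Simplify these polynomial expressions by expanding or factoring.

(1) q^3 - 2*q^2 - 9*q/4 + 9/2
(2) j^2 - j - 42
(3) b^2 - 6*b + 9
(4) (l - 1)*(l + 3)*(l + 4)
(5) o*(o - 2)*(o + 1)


(1) = (q - 2)*(q - 3/2)*(q + 3/2)
(2) = (j - 7)*(j + 6)
(3) = (b - 3)^2
(4) = l^3 + 6*l^2 + 5*l - 12
(5) = o^3 - o^2 - 2*o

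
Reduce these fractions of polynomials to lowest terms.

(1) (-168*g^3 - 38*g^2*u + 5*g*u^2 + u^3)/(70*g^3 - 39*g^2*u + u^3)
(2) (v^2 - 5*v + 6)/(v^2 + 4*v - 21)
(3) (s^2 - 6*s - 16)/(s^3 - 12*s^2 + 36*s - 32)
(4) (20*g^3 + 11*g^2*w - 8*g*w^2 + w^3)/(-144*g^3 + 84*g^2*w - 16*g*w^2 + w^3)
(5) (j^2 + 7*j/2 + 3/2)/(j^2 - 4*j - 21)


(1) = (-24*g^2 - 2*g*u + u^2)/(10*g^2 - 7*g*u + u^2)
(2) = (v - 2)/(v + 7)
(3) = (s + 2)/(s^2 - 4*s + 4)
(4) = (-5*g^2 - 4*g*w + w^2)/(36*g^2 - 12*g*w + w^2)
(5) = (2*j + 1)/(2*j - 14)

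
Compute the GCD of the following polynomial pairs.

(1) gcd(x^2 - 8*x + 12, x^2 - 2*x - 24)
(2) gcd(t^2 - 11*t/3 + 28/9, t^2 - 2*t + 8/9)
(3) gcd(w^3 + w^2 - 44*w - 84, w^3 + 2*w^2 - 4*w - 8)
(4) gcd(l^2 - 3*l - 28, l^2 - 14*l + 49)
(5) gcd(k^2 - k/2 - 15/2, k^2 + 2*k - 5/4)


(1) = gcd((x - 6)*(x - 2), (x - 6)*(x + 4)) = x - 6
(2) = gcd((t - 7/3)*(t - 4/3), (t - 4/3)*(t - 2/3)) = t - 4/3
(3) = gcd((w - 7)*(w + 2)*(w + 6), (w - 2)*(w + 2)^2) = w + 2
(4) = l - 7
(5) = k + 5/2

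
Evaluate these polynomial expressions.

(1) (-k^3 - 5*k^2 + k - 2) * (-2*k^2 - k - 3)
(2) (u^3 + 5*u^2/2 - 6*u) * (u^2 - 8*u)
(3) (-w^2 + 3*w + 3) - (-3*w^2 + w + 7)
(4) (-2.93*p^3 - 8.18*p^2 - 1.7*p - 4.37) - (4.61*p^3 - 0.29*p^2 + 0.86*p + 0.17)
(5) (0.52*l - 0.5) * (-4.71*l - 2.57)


(1) = 2*k^5 + 11*k^4 + 6*k^3 + 18*k^2 - k + 6
(2) = u^5 - 11*u^4/2 - 26*u^3 + 48*u^2
(3) = 2*w^2 + 2*w - 4
(4) = -7.54*p^3 - 7.89*p^2 - 2.56*p - 4.54
(5) = -2.4492*l^2 + 1.0186*l + 1.285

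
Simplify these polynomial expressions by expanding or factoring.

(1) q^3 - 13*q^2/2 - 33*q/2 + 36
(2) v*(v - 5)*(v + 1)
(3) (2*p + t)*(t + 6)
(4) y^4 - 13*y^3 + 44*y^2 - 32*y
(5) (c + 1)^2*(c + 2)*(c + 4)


(1) = (q - 8)*(q - 3/2)*(q + 3)
(2) = v^3 - 4*v^2 - 5*v
(3) = 2*p*t + 12*p + t^2 + 6*t
(4) = y*(y - 8)*(y - 4)*(y - 1)
(5) = c^4 + 8*c^3 + 21*c^2 + 22*c + 8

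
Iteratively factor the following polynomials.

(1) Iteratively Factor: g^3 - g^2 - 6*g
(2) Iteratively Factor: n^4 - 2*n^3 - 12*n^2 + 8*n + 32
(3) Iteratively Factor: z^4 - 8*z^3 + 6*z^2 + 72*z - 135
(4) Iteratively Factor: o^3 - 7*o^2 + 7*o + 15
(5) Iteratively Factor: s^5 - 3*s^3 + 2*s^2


(1) = (g + 2)*(g^2 - 3*g) = (g - 3)*(g + 2)*(g)
(2) = (n - 4)*(n^3 + 2*n^2 - 4*n - 8) = (n - 4)*(n + 2)*(n^2 - 4) = (n - 4)*(n + 2)^2*(n - 2)
(3) = (z - 3)*(z^3 - 5*z^2 - 9*z + 45) = (z - 3)^2*(z^2 - 2*z - 15) = (z - 5)*(z - 3)^2*(z + 3)
(4) = (o - 3)*(o^2 - 4*o - 5) = (o - 5)*(o - 3)*(o + 1)
(5) = (s)*(s^4 - 3*s^2 + 2*s) = s*(s - 1)*(s^3 + s^2 - 2*s) = s*(s - 1)*(s + 2)*(s^2 - s) = s*(s - 1)^2*(s + 2)*(s)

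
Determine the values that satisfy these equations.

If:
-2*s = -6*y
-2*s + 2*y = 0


Then:
s = 0
y = 0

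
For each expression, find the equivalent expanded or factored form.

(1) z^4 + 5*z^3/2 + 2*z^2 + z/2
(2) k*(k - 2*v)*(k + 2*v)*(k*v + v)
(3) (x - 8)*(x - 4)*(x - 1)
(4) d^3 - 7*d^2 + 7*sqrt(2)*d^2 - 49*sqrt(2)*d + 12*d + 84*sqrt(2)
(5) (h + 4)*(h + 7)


(1) = z*(z + 1/2)*(z + 1)^2
(2) = k^4*v + k^3*v - 4*k^2*v^3 - 4*k*v^3
(3) = x^3 - 13*x^2 + 44*x - 32
(4) = (d - 4)*(d - 3)*(d + 7*sqrt(2))
(5) = h^2 + 11*h + 28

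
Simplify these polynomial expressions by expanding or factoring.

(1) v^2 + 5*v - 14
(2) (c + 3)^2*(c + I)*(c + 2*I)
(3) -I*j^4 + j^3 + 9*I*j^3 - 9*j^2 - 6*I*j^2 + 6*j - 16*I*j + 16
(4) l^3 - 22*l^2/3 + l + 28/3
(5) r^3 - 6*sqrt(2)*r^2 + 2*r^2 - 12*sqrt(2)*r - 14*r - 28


(1) = (v - 2)*(v + 7)
(2) = c^4 + 6*c^3 + 3*I*c^3 + 7*c^2 + 18*I*c^2 - 12*c + 27*I*c - 18
(3) = (j - 8)*(j - 2)*(j + I)*(-I*j - I)
(4) = (l - 7)*(l - 4/3)*(l + 1)
(5) = (r + 2)*(r - 7*sqrt(2))*(r + sqrt(2))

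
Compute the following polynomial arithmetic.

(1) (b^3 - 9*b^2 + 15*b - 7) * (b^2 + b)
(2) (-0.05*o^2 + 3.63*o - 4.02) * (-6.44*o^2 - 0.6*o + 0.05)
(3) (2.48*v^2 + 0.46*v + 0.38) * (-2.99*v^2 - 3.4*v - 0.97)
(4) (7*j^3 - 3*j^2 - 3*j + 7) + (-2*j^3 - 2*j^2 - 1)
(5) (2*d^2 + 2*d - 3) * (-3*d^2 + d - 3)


(1) = b^5 - 8*b^4 + 6*b^3 + 8*b^2 - 7*b
(2) = 0.322*o^4 - 23.3472*o^3 + 23.7083*o^2 + 2.5935*o - 0.201
(3) = -7.4152*v^4 - 9.8074*v^3 - 5.1058*v^2 - 1.7382*v - 0.3686
(4) = 5*j^3 - 5*j^2 - 3*j + 6
(5) = -6*d^4 - 4*d^3 + 5*d^2 - 9*d + 9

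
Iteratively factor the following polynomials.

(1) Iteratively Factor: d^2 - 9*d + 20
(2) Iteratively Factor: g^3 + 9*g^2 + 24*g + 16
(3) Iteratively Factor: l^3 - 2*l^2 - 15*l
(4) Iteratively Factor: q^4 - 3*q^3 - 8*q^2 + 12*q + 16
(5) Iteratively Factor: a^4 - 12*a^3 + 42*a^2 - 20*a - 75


(1) = (d - 5)*(d - 4)
(2) = (g + 1)*(g^2 + 8*g + 16) = (g + 1)*(g + 4)*(g + 4)
(3) = (l - 5)*(l^2 + 3*l) = (l - 5)*(l + 3)*(l)
(4) = (q + 1)*(q^3 - 4*q^2 - 4*q + 16) = (q - 4)*(q + 1)*(q^2 - 4) = (q - 4)*(q + 1)*(q + 2)*(q - 2)
(5) = (a - 5)*(a^3 - 7*a^2 + 7*a + 15) = (a - 5)*(a - 3)*(a^2 - 4*a - 5) = (a - 5)*(a - 3)*(a + 1)*(a - 5)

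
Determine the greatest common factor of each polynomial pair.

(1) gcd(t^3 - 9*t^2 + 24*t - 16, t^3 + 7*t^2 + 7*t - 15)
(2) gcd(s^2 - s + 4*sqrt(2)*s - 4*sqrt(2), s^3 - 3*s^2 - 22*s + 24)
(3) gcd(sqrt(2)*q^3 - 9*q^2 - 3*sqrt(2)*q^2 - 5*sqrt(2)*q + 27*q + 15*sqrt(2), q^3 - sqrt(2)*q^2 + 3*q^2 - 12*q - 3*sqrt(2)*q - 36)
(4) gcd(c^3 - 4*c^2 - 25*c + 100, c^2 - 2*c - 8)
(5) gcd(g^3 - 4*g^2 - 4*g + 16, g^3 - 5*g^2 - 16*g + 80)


(1) = gcd((t - 4)^2*(t - 1), (t - 1)*(t + 3)*(t + 5)) = t - 1
(2) = s - 1
(3) = 1
(4) = c - 4
(5) = g - 4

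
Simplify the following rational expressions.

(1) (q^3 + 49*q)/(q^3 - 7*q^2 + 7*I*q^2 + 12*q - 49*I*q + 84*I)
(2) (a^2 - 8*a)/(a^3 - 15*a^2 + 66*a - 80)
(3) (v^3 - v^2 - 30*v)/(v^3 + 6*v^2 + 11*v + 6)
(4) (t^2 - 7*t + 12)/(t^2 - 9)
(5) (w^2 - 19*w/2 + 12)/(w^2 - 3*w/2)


(1) = (q^2 - 7*I*q)/(q^2 - 7*q + 12)
(2) = a/(a^2 - 7*a + 10)
(3) = (v^3 - v^2 - 30*v)/(v^3 + 6*v^2 + 11*v + 6)
(4) = (t - 4)/(t + 3)
(5) = (w - 8)/w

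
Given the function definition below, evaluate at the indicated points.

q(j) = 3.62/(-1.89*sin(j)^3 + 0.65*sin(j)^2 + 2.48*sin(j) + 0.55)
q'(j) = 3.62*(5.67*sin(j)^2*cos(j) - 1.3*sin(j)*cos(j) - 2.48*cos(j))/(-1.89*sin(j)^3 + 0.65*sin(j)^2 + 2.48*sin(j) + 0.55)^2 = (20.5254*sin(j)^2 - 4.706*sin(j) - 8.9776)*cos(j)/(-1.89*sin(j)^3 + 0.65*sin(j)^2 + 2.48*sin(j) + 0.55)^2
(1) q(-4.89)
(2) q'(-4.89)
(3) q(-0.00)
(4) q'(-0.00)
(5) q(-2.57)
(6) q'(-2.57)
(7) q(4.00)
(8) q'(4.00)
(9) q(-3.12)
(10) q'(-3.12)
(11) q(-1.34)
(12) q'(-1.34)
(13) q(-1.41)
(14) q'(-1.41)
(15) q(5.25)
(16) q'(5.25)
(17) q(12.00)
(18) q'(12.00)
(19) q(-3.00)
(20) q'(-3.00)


(1) = 1.99
(2) = 0.34
(3) = 6.58
(4) = -29.68
(5) = -11.98
(6) = 3.91
(7) = -26.75
(8) = -226.22
(9) = 7.29
(10) = 35.92
(11) = 7.31
(12) = 14.04
(13) = 6.54
(14) = 8.20
(15) = 37.29
(16) = 554.69
(17) = -12.00
(18) = -5.04
(19) = 16.58
(20) = 164.25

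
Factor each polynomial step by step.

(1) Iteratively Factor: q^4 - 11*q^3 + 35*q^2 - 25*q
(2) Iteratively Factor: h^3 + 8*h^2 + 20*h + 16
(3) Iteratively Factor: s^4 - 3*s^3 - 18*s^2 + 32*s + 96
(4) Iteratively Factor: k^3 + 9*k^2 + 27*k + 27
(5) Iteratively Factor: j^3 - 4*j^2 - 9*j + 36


(1) = (q - 5)*(q^3 - 6*q^2 + 5*q) = (q - 5)*(q - 1)*(q^2 - 5*q) = q*(q - 5)*(q - 1)*(q - 5)
(2) = (h + 2)*(h^2 + 6*h + 8) = (h + 2)^2*(h + 4)
(3) = (s + 3)*(s^3 - 6*s^2 + 32) = (s - 4)*(s + 3)*(s^2 - 2*s - 8) = (s - 4)*(s + 2)*(s + 3)*(s - 4)
(4) = (k + 3)*(k^2 + 6*k + 9) = (k + 3)^2*(k + 3)
(5) = (j - 3)*(j^2 - j - 12) = (j - 3)*(j + 3)*(j - 4)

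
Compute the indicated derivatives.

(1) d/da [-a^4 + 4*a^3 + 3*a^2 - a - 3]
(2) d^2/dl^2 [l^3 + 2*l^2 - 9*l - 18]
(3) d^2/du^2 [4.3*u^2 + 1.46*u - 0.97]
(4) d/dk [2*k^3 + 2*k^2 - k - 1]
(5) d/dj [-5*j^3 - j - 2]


(1) = -4*a^3 + 12*a^2 + 6*a - 1
(2) = 6*l + 4
(3) = 8.60000000000000
(4) = 6*k^2 + 4*k - 1
(5) = -15*j^2 - 1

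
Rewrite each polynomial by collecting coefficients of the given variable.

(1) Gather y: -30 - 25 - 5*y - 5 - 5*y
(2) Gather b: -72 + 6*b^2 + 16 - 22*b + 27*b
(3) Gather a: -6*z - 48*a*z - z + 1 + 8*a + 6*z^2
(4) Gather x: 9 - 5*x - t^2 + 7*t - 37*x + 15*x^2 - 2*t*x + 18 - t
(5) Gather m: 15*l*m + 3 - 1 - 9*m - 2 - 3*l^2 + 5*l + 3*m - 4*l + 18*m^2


(1) = -10*y - 60
(2) = 6*b^2 + 5*b - 56
(3) = a*(8 - 48*z) + 6*z^2 - 7*z + 1
(4) = -t^2 + 6*t + 15*x^2 + x*(-2*t - 42) + 27
(5) = -3*l^2 + l + 18*m^2 + m*(15*l - 6)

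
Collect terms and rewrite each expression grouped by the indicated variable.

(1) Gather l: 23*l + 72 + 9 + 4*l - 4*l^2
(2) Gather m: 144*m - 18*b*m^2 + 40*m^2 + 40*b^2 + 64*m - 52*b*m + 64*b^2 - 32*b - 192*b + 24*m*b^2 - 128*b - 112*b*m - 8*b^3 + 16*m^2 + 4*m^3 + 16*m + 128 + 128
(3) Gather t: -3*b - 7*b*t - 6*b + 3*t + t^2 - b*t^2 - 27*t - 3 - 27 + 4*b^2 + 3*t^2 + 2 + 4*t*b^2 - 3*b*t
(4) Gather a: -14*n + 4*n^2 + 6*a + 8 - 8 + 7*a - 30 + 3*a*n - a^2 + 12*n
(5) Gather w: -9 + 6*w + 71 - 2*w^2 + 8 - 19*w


(1) = -4*l^2 + 27*l + 81
(2) = -8*b^3 + 104*b^2 - 352*b + 4*m^3 + m^2*(56 - 18*b) + m*(24*b^2 - 164*b + 224) + 256
(3) = 4*b^2 - 9*b + t^2*(4 - b) + t*(4*b^2 - 10*b - 24) - 28
(4) = -a^2 + a*(3*n + 13) + 4*n^2 - 2*n - 30
(5) = -2*w^2 - 13*w + 70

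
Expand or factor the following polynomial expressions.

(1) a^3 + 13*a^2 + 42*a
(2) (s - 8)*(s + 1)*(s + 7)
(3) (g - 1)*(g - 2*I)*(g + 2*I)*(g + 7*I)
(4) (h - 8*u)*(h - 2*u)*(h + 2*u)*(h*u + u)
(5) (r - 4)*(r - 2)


(1) = a*(a + 6)*(a + 7)
(2) = s^3 - 57*s - 56
(3) = g^4 - g^3 + 7*I*g^3 + 4*g^2 - 7*I*g^2 - 4*g + 28*I*g - 28*I
(4) = h^4*u - 8*h^3*u^2 + h^3*u - 4*h^2*u^3 - 8*h^2*u^2 + 32*h*u^4 - 4*h*u^3 + 32*u^4
(5) = r^2 - 6*r + 8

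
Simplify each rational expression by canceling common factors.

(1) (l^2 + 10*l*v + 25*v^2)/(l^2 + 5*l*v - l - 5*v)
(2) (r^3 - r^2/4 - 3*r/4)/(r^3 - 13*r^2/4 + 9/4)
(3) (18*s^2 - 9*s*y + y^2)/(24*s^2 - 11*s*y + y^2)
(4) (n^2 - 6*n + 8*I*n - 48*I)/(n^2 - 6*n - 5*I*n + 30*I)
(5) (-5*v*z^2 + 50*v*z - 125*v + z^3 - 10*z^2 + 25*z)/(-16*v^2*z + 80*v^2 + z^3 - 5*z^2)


(1) = (l + 5*v)/(l - 1)
(2) = r/(r - 3)
(3) = (-6*s + y)/(-8*s + y)
(4) = (n + 8*I)/(n - 5*I)
(5) = (-5*v*z + 25*v + z^2 - 5*z)/(-16*v^2 + z^2)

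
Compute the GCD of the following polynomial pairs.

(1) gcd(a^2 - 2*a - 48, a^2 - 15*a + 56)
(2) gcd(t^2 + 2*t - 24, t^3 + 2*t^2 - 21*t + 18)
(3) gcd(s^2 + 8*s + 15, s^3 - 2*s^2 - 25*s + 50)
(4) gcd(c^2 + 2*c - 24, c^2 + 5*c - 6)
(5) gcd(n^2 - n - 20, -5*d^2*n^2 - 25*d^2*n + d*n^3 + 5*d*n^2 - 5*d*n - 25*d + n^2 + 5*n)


(1) = a - 8
(2) = t + 6
(3) = s + 5
(4) = gcd((c - 4)*(c + 6), (c - 1)*(c + 6)) = c + 6
(5) = 1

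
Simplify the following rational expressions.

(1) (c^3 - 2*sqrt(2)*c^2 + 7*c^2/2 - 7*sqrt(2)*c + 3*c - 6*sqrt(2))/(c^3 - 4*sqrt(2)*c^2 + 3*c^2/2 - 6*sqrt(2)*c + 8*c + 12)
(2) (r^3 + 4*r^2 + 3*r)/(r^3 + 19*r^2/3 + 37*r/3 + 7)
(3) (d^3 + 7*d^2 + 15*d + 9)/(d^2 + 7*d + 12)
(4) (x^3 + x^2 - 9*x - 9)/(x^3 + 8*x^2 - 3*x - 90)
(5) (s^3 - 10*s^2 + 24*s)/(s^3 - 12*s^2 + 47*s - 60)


(1) = (4*c + 8)/(4*c - 8*sqrt(2))
(2) = 3*r/(3*r + 7)
(3) = (d^2 + 4*d + 3)/(d + 4)
(4) = (x^2 + 4*x + 3)/(x^2 + 11*x + 30)
(5) = (s^2 - 6*s)/(s^2 - 8*s + 15)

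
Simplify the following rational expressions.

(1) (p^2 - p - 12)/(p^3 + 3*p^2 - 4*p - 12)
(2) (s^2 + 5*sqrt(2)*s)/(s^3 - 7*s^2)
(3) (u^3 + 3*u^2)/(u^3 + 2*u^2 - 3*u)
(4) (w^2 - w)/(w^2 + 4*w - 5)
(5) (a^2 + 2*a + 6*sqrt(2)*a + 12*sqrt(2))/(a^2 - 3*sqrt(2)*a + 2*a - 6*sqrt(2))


(1) = (p - 4)/(p^2 - 4)
(2) = (s + 5*sqrt(2))/(s^2 - 7*s)
(3) = u/(u - 1)
(4) = w/(w + 5)
(5) = (a + 6*sqrt(2))/(a - 3*sqrt(2))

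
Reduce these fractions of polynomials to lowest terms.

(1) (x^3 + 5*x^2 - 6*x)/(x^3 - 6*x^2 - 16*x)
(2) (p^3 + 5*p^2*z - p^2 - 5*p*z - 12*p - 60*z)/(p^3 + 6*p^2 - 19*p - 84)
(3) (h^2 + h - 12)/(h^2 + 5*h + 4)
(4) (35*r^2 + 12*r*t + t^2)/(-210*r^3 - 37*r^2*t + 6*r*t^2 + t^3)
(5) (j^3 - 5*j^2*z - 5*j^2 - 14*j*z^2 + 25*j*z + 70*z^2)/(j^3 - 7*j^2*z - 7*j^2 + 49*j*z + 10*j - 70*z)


(1) = (x^2 + 5*x - 6)/(x^2 - 6*x - 16)
(2) = (p + 5*z)/(p + 7)
(3) = (h - 3)/(h + 1)
(4) = -1/(6*r - t)
(5) = (j + 2*z)/(j - 2)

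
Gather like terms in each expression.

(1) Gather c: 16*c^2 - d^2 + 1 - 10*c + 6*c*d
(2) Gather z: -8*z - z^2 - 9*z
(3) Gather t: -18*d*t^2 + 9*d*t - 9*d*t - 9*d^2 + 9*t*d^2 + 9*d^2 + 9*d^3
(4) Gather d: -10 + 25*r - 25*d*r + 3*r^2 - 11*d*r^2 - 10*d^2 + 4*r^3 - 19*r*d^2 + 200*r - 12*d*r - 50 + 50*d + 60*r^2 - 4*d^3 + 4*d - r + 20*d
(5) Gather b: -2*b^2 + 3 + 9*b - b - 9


(1) = 16*c^2 + c*(6*d - 10) - d^2 + 1
(2) = -z^2 - 17*z
(3) = 9*d^3 + 9*d^2*t - 18*d*t^2
(4) = -4*d^3 + d^2*(-19*r - 10) + d*(-11*r^2 - 37*r + 74) + 4*r^3 + 63*r^2 + 224*r - 60
(5) = -2*b^2 + 8*b - 6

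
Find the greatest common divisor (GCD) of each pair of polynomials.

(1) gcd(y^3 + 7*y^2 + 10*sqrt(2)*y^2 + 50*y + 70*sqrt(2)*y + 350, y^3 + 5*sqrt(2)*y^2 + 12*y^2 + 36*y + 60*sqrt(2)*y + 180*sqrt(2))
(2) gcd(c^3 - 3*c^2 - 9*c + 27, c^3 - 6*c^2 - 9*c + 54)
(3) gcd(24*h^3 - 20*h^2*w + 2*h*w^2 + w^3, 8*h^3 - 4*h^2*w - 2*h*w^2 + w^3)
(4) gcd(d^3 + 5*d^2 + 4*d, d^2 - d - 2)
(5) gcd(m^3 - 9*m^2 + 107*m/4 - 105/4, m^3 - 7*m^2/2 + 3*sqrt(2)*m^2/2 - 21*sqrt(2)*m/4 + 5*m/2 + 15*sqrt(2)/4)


(1) = gcd((y + 7)*(y + 5*sqrt(2))^2, (y + 6)^2*(y + 5*sqrt(2))) = y + 5*sqrt(2)
(2) = gcd((c - 3)^2*(c + 3), (c - 6)*(c - 3)*(c + 3)) = c^2 - 9
(3) = gcd((-2*h + w)^2*(6*h + w), (-2*h + w)^2*(2*h + w)) = 4*h^2 - 4*h*w + w^2
(4) = gcd(d*(d + 1)*(d + 4), (d - 2)*(d + 1)) = d + 1
(5) = m - 5/2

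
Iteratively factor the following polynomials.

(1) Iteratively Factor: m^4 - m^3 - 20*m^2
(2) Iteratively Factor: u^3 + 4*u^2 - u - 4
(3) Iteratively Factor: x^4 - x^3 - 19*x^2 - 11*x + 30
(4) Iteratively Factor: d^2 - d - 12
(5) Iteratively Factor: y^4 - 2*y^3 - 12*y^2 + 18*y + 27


(1) = (m)*(m^3 - m^2 - 20*m) = m*(m + 4)*(m^2 - 5*m) = m^2*(m + 4)*(m - 5)
(2) = (u + 4)*(u^2 - 1) = (u - 1)*(u + 4)*(u + 1)
(3) = (x + 2)*(x^3 - 3*x^2 - 13*x + 15) = (x - 1)*(x + 2)*(x^2 - 2*x - 15) = (x - 1)*(x + 2)*(x + 3)*(x - 5)
(4) = (d + 3)*(d - 4)
(5) = (y - 3)*(y^3 + y^2 - 9*y - 9) = (y - 3)*(y + 3)*(y^2 - 2*y - 3) = (y - 3)*(y + 1)*(y + 3)*(y - 3)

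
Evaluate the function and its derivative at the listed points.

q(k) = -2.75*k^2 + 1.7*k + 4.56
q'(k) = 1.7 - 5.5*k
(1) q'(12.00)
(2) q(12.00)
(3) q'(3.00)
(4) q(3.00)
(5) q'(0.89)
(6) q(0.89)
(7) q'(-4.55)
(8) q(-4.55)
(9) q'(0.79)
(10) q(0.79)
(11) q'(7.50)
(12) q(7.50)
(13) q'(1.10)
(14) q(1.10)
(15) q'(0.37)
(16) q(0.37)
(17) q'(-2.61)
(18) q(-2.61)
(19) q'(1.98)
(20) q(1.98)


(1) = -64.30
(2) = -371.04
(3) = -14.80
(4) = -15.09
(5) = -3.20
(6) = 3.89
(7) = 26.72
(8) = -60.11
(9) = -2.65
(10) = 4.19
(11) = -39.55
(12) = -137.38
(13) = -4.35
(14) = 3.10
(15) = -0.34
(16) = 4.81
(17) = 16.05
(18) = -18.61
(19) = -9.19
(20) = -2.86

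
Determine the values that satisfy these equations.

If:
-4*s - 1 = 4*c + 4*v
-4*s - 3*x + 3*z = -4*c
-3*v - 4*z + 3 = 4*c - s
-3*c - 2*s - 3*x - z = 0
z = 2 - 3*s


Then:
c = -137/196
s = 87/392
v = 89/392
x = 125/1176
z = 523/392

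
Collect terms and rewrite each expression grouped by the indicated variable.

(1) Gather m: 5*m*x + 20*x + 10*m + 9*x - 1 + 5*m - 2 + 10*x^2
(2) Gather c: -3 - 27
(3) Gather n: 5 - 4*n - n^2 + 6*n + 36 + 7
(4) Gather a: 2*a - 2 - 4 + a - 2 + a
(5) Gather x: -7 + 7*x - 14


(1) = m*(5*x + 15) + 10*x^2 + 29*x - 3
(2) = -30
(3) = -n^2 + 2*n + 48
(4) = 4*a - 8
(5) = 7*x - 21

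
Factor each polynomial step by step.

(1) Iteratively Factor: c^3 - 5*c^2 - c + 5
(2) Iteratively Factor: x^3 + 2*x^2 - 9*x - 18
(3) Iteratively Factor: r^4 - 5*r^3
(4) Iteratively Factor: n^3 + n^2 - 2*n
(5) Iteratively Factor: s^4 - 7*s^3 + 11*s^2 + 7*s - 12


(1) = (c + 1)*(c^2 - 6*c + 5) = (c - 1)*(c + 1)*(c - 5)
(2) = (x + 2)*(x^2 - 9) = (x - 3)*(x + 2)*(x + 3)
(3) = (r)*(r^3 - 5*r^2) = r*(r - 5)*(r^2) = r^2*(r - 5)*(r)
(4) = (n + 2)*(n^2 - n) = n*(n + 2)*(n - 1)
(5) = (s + 1)*(s^3 - 8*s^2 + 19*s - 12) = (s - 1)*(s + 1)*(s^2 - 7*s + 12) = (s - 4)*(s - 1)*(s + 1)*(s - 3)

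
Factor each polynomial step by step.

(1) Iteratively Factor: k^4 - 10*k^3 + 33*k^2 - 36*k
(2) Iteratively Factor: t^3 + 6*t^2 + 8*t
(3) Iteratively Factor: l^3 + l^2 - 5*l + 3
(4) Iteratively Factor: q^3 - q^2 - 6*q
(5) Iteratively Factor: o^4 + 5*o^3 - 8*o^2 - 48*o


(1) = (k)*(k^3 - 10*k^2 + 33*k - 36) = k*(k - 3)*(k^2 - 7*k + 12) = k*(k - 3)^2*(k - 4)
(2) = (t + 4)*(t^2 + 2*t) = t*(t + 4)*(t + 2)
(3) = (l - 1)*(l^2 + 2*l - 3) = (l - 1)^2*(l + 3)
(4) = (q + 2)*(q^2 - 3*q) = q*(q + 2)*(q - 3)
(5) = (o)*(o^3 + 5*o^2 - 8*o - 48) = o*(o - 3)*(o^2 + 8*o + 16) = o*(o - 3)*(o + 4)*(o + 4)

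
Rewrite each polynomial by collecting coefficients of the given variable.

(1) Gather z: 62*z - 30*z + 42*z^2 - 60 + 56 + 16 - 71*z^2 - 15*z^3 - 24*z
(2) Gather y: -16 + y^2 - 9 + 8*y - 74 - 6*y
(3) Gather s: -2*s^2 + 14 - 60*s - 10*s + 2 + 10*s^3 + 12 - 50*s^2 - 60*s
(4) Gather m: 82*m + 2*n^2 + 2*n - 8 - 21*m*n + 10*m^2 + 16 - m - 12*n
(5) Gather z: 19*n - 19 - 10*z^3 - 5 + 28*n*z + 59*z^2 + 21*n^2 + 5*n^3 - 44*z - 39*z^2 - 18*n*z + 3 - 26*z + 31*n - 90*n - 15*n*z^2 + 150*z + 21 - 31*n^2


(1) = -15*z^3 - 29*z^2 + 8*z + 12
(2) = y^2 + 2*y - 99
(3) = 10*s^3 - 52*s^2 - 130*s + 28
(4) = 10*m^2 + m*(81 - 21*n) + 2*n^2 - 10*n + 8
(5) = 5*n^3 - 10*n^2 - 40*n - 10*z^3 + z^2*(20 - 15*n) + z*(10*n + 80)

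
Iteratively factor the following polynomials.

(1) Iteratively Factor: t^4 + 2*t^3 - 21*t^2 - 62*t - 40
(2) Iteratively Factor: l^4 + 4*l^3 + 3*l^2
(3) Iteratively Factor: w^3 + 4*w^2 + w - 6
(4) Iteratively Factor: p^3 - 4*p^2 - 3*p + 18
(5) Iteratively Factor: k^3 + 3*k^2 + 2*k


(1) = (t + 2)*(t^3 - 21*t - 20) = (t - 5)*(t + 2)*(t^2 + 5*t + 4) = (t - 5)*(t + 2)*(t + 4)*(t + 1)
(2) = (l)*(l^3 + 4*l^2 + 3*l) = l^2*(l^2 + 4*l + 3) = l^2*(l + 3)*(l + 1)
(3) = (w - 1)*(w^2 + 5*w + 6) = (w - 1)*(w + 3)*(w + 2)
(4) = (p + 2)*(p^2 - 6*p + 9) = (p - 3)*(p + 2)*(p - 3)
(5) = (k)*(k^2 + 3*k + 2) = k*(k + 2)*(k + 1)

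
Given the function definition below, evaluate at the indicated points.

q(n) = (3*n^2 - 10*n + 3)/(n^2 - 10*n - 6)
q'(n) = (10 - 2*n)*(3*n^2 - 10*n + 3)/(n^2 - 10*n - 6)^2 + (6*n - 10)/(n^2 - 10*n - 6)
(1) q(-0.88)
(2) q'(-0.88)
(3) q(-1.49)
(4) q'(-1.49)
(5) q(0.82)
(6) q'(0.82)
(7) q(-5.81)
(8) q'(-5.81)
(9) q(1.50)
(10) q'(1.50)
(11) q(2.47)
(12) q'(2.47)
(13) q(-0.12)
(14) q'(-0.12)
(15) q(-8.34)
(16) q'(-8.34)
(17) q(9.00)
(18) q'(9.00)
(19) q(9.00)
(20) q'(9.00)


(1) = 3.95
(2) = 8.72
(3) = 2.21
(4) = 0.87
(5) = 0.24
(6) = 0.23
(7) = 1.89
(8) = -0.05
(9) = 0.28
(10) = -0.05
(11) = 0.14
(12) = -0.22
(13) = -0.89
(14) = 4.14
(15) = 2.01
(16) = -0.04
(17) = -10.40
(18) = -8.48
(19) = -10.40
(20) = -8.48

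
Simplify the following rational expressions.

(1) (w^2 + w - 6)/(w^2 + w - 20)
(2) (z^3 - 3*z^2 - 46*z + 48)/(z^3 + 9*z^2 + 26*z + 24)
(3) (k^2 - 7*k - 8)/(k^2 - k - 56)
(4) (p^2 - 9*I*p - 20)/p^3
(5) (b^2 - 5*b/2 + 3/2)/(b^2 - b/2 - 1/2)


(1) = (w^2 + w - 6)/(w^2 + w - 20)
(2) = (z^3 - 3*z^2 - 46*z + 48)/(z^3 + 9*z^2 + 26*z + 24)
(3) = (k + 1)/(k + 7)
(4) = (p^2 - 9*I*p - 20)/p^3
(5) = (2*b - 3)/(2*b + 1)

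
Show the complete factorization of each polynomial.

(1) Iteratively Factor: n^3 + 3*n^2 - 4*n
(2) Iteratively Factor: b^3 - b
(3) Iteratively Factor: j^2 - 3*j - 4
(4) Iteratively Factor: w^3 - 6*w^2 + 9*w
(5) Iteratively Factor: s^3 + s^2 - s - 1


(1) = (n - 1)*(n^2 + 4*n) = (n - 1)*(n + 4)*(n)
(2) = (b + 1)*(b^2 - b) = (b - 1)*(b + 1)*(b)
(3) = (j - 4)*(j + 1)
(4) = (w - 3)*(w^2 - 3*w) = (w - 3)^2*(w)
(5) = (s + 1)*(s^2 - 1) = (s - 1)*(s + 1)*(s + 1)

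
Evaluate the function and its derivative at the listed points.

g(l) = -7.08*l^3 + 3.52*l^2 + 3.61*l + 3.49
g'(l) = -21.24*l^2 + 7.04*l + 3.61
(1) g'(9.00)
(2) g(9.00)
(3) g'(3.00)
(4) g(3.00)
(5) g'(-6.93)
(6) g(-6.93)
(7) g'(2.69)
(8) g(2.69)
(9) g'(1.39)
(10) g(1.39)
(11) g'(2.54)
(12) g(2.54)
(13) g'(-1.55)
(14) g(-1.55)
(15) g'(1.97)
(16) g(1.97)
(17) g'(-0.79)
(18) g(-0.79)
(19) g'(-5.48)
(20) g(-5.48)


(1) = -1653.47
(2) = -4840.22
(3) = -166.43
(4) = -145.16
(5) = -1065.23
(6) = 2503.83
(7) = -131.15
(8) = -99.14
(9) = -27.64
(10) = -3.71
(11) = -115.54
(12) = -80.65
(13) = -58.33
(14) = 32.72
(15) = -64.95
(16) = -29.87
(17) = -15.21
(18) = 6.33
(19) = -672.81
(20) = 1254.55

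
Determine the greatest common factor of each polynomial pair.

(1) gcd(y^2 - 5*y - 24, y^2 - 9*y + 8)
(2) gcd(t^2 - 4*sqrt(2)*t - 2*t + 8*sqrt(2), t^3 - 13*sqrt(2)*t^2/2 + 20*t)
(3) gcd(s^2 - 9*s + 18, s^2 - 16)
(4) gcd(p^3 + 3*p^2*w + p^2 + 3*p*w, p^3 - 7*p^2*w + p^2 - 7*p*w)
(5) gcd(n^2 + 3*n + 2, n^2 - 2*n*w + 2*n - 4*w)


(1) = y - 8
(2) = t - 4*sqrt(2)
(3) = gcd((s - 6)*(s - 3), (s - 4)*(s + 4)) = 1
(4) = gcd(p*(p + 1)*(p + 3*w), p*(p + 1)*(p - 7*w)) = p^2 + p
(5) = n + 2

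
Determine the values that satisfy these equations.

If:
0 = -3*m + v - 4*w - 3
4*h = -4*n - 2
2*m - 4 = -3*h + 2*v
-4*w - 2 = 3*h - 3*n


Then:
h = -2*w/3 - 7/12
m = -5*w/2 - 47/16
n = 2*w/3 + 1/12
v = -7*w/2 - 93/16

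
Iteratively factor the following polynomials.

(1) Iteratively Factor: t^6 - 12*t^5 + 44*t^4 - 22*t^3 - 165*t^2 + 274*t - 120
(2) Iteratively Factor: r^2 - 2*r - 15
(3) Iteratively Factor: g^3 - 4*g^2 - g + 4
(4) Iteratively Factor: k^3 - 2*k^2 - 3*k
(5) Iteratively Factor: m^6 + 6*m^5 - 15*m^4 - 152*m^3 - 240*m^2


(1) = (t - 1)*(t^5 - 11*t^4 + 33*t^3 + 11*t^2 - 154*t + 120) = (t - 5)*(t - 1)*(t^4 - 6*t^3 + 3*t^2 + 26*t - 24) = (t - 5)*(t - 1)*(t + 2)*(t^3 - 8*t^2 + 19*t - 12) = (t - 5)*(t - 1)^2*(t + 2)*(t^2 - 7*t + 12) = (t - 5)*(t - 3)*(t - 1)^2*(t + 2)*(t - 4)
(2) = (r + 3)*(r - 5)
(3) = (g - 1)*(g^2 - 3*g - 4) = (g - 1)*(g + 1)*(g - 4)
(4) = (k - 3)*(k^2 + k) = (k - 3)*(k + 1)*(k)
(5) = (m - 5)*(m^5 + 11*m^4 + 40*m^3 + 48*m^2) = (m - 5)*(m + 4)*(m^4 + 7*m^3 + 12*m^2) = (m - 5)*(m + 4)^2*(m^3 + 3*m^2) = m*(m - 5)*(m + 4)^2*(m^2 + 3*m) = m*(m - 5)*(m + 3)*(m + 4)^2*(m)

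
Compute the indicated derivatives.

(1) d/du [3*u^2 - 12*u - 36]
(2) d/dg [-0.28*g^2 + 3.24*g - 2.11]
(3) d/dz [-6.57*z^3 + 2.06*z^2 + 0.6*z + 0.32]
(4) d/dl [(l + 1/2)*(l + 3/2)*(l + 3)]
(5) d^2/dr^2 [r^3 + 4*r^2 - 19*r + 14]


(1) = 6*u - 12
(2) = 3.24 - 0.56*g
(3) = -19.71*z^2 + 4.12*z + 0.6
(4) = 3*l^2 + 10*l + 27/4
(5) = 6*r + 8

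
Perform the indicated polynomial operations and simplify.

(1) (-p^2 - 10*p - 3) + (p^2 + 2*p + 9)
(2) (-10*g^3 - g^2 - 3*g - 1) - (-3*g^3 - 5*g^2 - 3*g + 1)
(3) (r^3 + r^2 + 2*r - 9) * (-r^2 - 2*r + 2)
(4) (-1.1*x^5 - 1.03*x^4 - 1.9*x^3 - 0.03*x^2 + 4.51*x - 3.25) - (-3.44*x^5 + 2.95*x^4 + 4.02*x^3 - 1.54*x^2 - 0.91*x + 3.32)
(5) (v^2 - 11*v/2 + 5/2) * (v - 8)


(1) = 6 - 8*p
(2) = -7*g^3 + 4*g^2 - 2
(3) = -r^5 - 3*r^4 - 2*r^3 + 7*r^2 + 22*r - 18
(4) = 2.34*x^5 - 3.98*x^4 - 5.92*x^3 + 1.51*x^2 + 5.42*x - 6.57
(5) = v^3 - 27*v^2/2 + 93*v/2 - 20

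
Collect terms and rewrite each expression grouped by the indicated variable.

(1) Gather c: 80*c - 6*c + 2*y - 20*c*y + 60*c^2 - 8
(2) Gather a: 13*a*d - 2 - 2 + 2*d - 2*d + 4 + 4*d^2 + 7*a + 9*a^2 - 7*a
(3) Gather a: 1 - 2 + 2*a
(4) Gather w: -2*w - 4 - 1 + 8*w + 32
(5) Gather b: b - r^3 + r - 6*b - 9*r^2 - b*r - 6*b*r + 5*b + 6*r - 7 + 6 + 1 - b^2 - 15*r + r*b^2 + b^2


(1) = 60*c^2 + c*(74 - 20*y) + 2*y - 8
(2) = 9*a^2 + 13*a*d + 4*d^2
(3) = 2*a - 1
(4) = 6*w + 27
(5) = b^2*r - 7*b*r - r^3 - 9*r^2 - 8*r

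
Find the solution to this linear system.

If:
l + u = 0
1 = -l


Then:
l = -1
u = 1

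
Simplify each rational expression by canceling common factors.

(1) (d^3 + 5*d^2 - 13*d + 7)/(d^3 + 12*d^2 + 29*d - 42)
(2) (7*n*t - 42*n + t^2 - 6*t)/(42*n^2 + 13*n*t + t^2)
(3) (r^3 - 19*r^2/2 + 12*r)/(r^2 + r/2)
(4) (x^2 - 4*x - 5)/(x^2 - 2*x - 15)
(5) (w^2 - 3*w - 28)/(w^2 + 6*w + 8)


(1) = (d - 1)/(d + 6)
(2) = (t - 6)/(6*n + t)
(3) = (2*r^2 - 19*r + 24)/(2*r + 1)
(4) = (x + 1)/(x + 3)
(5) = (w - 7)/(w + 2)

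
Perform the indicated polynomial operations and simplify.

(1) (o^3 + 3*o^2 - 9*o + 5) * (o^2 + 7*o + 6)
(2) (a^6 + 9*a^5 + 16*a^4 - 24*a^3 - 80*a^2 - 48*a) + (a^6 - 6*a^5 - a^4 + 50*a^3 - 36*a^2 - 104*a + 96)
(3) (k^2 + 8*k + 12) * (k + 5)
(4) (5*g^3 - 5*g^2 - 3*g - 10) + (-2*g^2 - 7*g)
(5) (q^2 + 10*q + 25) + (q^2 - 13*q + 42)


(1) = o^5 + 10*o^4 + 18*o^3 - 40*o^2 - 19*o + 30
(2) = 2*a^6 + 3*a^5 + 15*a^4 + 26*a^3 - 116*a^2 - 152*a + 96
(3) = k^3 + 13*k^2 + 52*k + 60
(4) = 5*g^3 - 7*g^2 - 10*g - 10
(5) = 2*q^2 - 3*q + 67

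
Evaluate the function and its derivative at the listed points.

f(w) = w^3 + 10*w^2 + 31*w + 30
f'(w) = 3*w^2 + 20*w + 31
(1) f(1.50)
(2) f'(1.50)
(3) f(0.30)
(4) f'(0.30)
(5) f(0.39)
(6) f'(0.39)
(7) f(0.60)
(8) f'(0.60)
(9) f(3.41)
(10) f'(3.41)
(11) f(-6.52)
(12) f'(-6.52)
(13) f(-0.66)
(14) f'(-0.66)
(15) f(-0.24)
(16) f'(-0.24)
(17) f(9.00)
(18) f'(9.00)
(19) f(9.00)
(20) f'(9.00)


(1) = 102.38
(2) = 67.75
(3) = 40.23
(4) = 37.27
(5) = 43.67
(6) = 39.26
(7) = 52.42
(8) = 44.08
(9) = 291.64
(10) = 134.08
(11) = -24.18
(12) = 28.13
(13) = 13.61
(14) = 19.11
(15) = 23.12
(16) = 26.37
(17) = 1848.00
(18) = 454.00
(19) = 1848.00
(20) = 454.00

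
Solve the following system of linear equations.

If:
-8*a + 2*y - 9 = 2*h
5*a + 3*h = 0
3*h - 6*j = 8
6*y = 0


Then:
a = -27/14
h = 45/14
j = 23/84
y = 0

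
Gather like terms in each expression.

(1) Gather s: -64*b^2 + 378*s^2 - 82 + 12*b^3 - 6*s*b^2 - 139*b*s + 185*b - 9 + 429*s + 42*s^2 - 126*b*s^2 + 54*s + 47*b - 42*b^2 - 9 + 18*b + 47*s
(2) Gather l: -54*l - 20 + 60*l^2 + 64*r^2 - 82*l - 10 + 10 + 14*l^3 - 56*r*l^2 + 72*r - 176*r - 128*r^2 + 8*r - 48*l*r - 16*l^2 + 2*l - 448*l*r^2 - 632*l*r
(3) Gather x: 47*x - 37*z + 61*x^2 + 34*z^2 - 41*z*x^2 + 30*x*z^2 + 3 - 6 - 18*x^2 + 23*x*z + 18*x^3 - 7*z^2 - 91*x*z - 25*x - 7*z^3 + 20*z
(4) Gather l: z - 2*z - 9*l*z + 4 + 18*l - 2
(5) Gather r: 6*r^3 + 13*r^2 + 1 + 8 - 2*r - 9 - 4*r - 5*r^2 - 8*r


(1) = 12*b^3 - 106*b^2 + 250*b + s^2*(420 - 126*b) + s*(-6*b^2 - 139*b + 530) - 100
(2) = 14*l^3 + l^2*(44 - 56*r) + l*(-448*r^2 - 680*r - 134) - 64*r^2 - 96*r - 20
(3) = 18*x^3 + x^2*(43 - 41*z) + x*(30*z^2 - 68*z + 22) - 7*z^3 + 27*z^2 - 17*z - 3
(4) = l*(18 - 9*z) - z + 2
(5) = 6*r^3 + 8*r^2 - 14*r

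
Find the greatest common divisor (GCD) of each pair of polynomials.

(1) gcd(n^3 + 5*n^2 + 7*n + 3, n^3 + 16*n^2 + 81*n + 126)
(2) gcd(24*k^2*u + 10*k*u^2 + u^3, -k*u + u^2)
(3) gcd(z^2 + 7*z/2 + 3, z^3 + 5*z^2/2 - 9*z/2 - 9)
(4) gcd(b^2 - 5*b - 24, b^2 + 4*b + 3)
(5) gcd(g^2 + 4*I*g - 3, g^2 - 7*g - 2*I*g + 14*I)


(1) = n + 3
(2) = u
(3) = z + 3/2
(4) = b + 3
(5) = gcd((g + I)*(g + 3*I), (g - 7)*(g - 2*I)) = 1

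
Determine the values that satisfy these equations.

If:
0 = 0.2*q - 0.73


Then:
q = 3.65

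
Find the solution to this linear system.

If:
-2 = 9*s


Then:
s = -2/9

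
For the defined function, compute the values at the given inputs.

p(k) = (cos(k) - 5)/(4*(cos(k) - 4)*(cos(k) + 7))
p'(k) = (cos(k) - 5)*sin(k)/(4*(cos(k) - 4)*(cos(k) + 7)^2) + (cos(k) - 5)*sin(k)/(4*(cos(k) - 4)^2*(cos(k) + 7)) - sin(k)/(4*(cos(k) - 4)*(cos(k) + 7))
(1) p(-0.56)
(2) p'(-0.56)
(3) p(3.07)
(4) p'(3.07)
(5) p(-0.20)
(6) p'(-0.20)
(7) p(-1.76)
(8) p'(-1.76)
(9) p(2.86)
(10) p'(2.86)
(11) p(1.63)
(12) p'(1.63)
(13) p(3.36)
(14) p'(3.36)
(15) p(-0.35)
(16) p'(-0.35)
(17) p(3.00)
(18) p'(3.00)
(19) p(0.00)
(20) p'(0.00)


(1) = 0.04
(2) = -0.00
(3) = 0.05
(4) = 0.00
(5) = 0.04
(6) = -0.00
(7) = 0.05
(8) = -0.00
(9) = 0.05
(10) = 0.00
(11) = 0.04
(12) = 0.00
(13) = 0.05
(14) = -0.00
(15) = 0.04
(16) = -0.00
(17) = 0.05
(18) = 0.00
(19) = 0.04
(20) = 0.00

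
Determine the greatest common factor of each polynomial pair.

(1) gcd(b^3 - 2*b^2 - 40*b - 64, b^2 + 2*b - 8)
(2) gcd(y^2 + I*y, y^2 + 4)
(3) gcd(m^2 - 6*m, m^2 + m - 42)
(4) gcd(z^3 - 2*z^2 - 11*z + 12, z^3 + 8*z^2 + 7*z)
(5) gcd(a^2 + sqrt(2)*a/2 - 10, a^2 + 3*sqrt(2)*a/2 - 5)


(1) = gcd((b - 8)*(b + 2)*(b + 4), (b - 2)*(b + 4)) = b + 4
(2) = gcd(y*(y + I), (y - 2*I)*(y + 2*I)) = 1
(3) = m - 6
(4) = gcd((z - 4)*(z - 1)*(z + 3), z*(z + 1)*(z + 7)) = 1
(5) = a + 5*sqrt(2)/2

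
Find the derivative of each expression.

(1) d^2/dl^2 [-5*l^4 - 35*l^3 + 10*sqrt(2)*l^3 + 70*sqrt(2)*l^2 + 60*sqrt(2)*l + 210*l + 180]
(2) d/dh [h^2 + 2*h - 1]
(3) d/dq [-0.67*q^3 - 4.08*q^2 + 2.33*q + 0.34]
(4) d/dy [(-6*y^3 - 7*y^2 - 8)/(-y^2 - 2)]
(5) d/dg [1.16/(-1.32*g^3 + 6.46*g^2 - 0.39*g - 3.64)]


(1) = -60*l^2 - 210*l + 60*sqrt(2)*l + 140*sqrt(2)
(2) = 2*h + 2
(3) = -2.01*q^2 - 8.16*q + 2.33
(4) = 6*y*(y^3 + 6*y + 2)/(y^4 + 4*y^2 + 4)
(5) = (4.5936*g^2 - 14.9872*g + 0.4524)/(1.32*g^3 - 6.46*g^2 + 0.39*g + 3.64)^2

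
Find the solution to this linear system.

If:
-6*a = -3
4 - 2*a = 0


Then:
No Solution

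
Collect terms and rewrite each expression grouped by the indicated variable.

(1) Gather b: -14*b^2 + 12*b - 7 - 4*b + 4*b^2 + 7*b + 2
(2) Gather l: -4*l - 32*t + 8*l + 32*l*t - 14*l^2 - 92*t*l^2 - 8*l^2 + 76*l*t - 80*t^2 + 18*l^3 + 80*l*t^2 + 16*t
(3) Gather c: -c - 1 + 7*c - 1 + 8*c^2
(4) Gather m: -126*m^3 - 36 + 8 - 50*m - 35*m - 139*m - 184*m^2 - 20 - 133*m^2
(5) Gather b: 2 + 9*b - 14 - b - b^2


(1) = -10*b^2 + 15*b - 5
(2) = 18*l^3 + l^2*(-92*t - 22) + l*(80*t^2 + 108*t + 4) - 80*t^2 - 16*t
(3) = 8*c^2 + 6*c - 2
(4) = -126*m^3 - 317*m^2 - 224*m - 48
(5) = -b^2 + 8*b - 12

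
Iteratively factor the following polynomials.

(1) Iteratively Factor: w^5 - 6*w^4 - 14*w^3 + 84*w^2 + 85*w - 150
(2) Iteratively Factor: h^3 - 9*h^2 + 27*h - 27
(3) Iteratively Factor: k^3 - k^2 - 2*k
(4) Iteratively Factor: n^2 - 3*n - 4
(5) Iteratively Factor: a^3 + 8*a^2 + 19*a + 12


(1) = (w - 5)*(w^4 - w^3 - 19*w^2 - 11*w + 30) = (w - 5)^2*(w^3 + 4*w^2 + w - 6) = (w - 5)^2*(w + 2)*(w^2 + 2*w - 3) = (w - 5)^2*(w - 1)*(w + 2)*(w + 3)
(2) = (h - 3)*(h^2 - 6*h + 9) = (h - 3)^2*(h - 3)
(3) = (k)*(k^2 - k - 2) = k*(k - 2)*(k + 1)
(4) = (n - 4)*(n + 1)
(5) = (a + 4)*(a^2 + 4*a + 3) = (a + 1)*(a + 4)*(a + 3)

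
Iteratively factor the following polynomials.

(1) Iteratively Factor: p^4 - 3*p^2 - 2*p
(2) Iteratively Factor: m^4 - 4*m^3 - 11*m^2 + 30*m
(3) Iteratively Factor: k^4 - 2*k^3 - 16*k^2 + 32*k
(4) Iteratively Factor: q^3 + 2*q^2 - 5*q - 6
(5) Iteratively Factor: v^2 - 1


(1) = (p + 1)*(p^3 - p^2 - 2*p) = (p - 2)*(p + 1)*(p^2 + p) = (p - 2)*(p + 1)^2*(p)
(2) = (m)*(m^3 - 4*m^2 - 11*m + 30) = m*(m + 3)*(m^2 - 7*m + 10) = m*(m - 2)*(m + 3)*(m - 5)
(3) = (k + 4)*(k^3 - 6*k^2 + 8*k) = (k - 4)*(k + 4)*(k^2 - 2*k) = k*(k - 4)*(k + 4)*(k - 2)
(4) = (q - 2)*(q^2 + 4*q + 3) = (q - 2)*(q + 3)*(q + 1)
(5) = (v - 1)*(v + 1)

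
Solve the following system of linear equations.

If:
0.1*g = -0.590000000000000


Then:
g = -5.90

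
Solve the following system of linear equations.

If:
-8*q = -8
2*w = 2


Then:
q = 1
w = 1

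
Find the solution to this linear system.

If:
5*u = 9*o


Then:
o = 5*u/9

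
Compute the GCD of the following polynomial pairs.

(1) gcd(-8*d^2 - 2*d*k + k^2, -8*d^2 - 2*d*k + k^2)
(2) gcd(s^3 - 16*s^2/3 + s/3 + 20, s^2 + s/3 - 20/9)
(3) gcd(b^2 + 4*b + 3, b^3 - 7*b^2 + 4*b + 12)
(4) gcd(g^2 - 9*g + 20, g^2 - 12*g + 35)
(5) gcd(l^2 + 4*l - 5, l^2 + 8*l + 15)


(1) = 8*d^2 + 2*d*k - k^2
(2) = gcd((s - 4)*(s - 3)*(s + 5/3), (s - 4/3)*(s + 5/3)) = s + 5/3
(3) = gcd((b + 1)*(b + 3), (b - 6)*(b - 2)*(b + 1)) = b + 1
(4) = gcd((g - 5)*(g - 4), (g - 7)*(g - 5)) = g - 5
(5) = gcd((l - 1)*(l + 5), (l + 3)*(l + 5)) = l + 5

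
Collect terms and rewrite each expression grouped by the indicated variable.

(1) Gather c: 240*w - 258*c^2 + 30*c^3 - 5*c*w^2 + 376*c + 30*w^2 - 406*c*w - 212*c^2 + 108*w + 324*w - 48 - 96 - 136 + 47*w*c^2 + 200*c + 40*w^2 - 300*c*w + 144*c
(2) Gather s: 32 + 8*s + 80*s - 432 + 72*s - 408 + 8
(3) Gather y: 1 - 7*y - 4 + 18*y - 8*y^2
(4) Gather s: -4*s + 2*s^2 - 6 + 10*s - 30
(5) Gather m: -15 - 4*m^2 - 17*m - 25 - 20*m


(1) = 30*c^3 + c^2*(47*w - 470) + c*(-5*w^2 - 706*w + 720) + 70*w^2 + 672*w - 280
(2) = 160*s - 800
(3) = -8*y^2 + 11*y - 3
(4) = 2*s^2 + 6*s - 36
(5) = -4*m^2 - 37*m - 40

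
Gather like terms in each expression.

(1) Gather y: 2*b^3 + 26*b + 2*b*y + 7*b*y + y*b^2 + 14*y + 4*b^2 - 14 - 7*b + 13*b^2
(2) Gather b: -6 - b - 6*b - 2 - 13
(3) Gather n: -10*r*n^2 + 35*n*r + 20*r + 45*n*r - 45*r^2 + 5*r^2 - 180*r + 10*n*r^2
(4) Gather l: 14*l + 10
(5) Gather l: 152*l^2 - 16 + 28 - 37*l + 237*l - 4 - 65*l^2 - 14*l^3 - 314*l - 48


(1) = 2*b^3 + 17*b^2 + 19*b + y*(b^2 + 9*b + 14) - 14
(2) = -7*b - 21
(3) = -10*n^2*r + n*(10*r^2 + 80*r) - 40*r^2 - 160*r
(4) = 14*l + 10
(5) = -14*l^3 + 87*l^2 - 114*l - 40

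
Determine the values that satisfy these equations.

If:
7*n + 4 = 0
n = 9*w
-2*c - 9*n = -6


Then:
c = 39/7
n = -4/7
w = -4/63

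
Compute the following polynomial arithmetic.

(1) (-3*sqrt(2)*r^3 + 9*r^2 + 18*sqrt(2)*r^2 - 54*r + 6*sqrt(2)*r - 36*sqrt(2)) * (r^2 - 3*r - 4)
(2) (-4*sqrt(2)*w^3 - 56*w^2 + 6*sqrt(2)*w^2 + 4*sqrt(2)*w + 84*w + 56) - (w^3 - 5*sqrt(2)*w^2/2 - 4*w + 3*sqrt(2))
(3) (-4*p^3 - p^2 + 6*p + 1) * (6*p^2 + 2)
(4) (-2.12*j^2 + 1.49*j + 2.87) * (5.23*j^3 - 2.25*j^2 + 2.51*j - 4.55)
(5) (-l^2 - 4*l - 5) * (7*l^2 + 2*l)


(1) = -3*sqrt(2)*r^5 + 9*r^4 + 27*sqrt(2)*r^4 - 81*r^3 - 36*sqrt(2)*r^3 - 126*sqrt(2)*r^2 + 126*r^2 + 84*sqrt(2)*r + 216*r + 144*sqrt(2)
(2) = -4*sqrt(2)*w^3 - w^3 - 56*w^2 + 17*sqrt(2)*w^2/2 + 4*sqrt(2)*w + 88*w - 3*sqrt(2) + 56
(3) = -24*p^5 - 6*p^4 + 28*p^3 + 4*p^2 + 12*p + 2
(4) = -11.0876*j^5 + 12.5627*j^4 + 6.3364*j^3 + 6.9284*j^2 + 0.4242*j - 13.0585
(5) = -7*l^4 - 30*l^3 - 43*l^2 - 10*l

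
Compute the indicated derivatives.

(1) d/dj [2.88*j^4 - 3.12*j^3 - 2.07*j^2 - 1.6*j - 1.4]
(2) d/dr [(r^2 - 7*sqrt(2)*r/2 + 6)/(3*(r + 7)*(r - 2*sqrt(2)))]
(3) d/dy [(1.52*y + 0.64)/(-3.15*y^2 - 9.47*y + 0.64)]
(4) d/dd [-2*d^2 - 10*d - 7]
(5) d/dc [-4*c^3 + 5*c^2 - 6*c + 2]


(1) = 11.52*j^3 - 9.36*j^2 - 4.14*j - 1.6
(2) = ((r + 7)*(r - 2*sqrt(2))*(4*r - 7*sqrt(2)) + (r + 7)*(-2*r^2 + 7*sqrt(2)*r - 12) + (r - 2*sqrt(2))*(-2*r^2 + 7*sqrt(2)*r - 12))/(6*(r + 7)^2*(r - 2*sqrt(2))^2)
(3) = (4.788*y^2 + 4.032*y + 7.0336)/(9.9225*y^4 + 59.661*y^3 + 85.6489*y^2 - 12.1216*y + 0.4096)
(4) = -4*d - 10
(5) = -12*c^2 + 10*c - 6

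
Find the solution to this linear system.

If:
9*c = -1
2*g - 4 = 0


Then:
c = -1/9
g = 2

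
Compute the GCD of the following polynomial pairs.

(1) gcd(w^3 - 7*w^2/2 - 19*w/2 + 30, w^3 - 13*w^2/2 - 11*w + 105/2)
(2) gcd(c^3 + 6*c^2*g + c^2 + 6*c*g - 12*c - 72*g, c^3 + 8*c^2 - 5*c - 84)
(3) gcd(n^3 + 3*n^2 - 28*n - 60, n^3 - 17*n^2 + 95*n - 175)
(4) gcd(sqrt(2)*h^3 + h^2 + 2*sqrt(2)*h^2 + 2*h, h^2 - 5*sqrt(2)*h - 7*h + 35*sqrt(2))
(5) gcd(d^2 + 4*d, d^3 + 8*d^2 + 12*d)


(1) = gcd((w - 4)*(w - 5/2)*(w + 3), (w - 7)*(w - 5/2)*(w + 3)) = w^2 + w/2 - 15/2
(2) = c^2 + c - 12
(3) = n - 5
(4) = 1
(5) = d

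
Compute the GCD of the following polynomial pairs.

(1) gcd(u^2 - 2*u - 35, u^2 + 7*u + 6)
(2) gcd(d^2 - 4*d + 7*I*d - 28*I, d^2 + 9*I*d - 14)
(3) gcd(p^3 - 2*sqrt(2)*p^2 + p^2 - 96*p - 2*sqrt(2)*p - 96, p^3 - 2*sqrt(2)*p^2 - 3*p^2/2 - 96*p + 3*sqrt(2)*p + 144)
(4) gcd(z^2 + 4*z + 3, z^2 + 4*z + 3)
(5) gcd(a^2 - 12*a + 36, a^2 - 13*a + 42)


(1) = gcd((u - 7)*(u + 5), (u + 1)*(u + 6)) = 1
(2) = d + 7*I
(3) = p^2 - 2*sqrt(2)*p - 96
(4) = gcd((z + 1)*(z + 3), (z + 1)*(z + 3)) = z^2 + 4*z + 3
(5) = gcd((a - 6)^2, (a - 7)*(a - 6)) = a - 6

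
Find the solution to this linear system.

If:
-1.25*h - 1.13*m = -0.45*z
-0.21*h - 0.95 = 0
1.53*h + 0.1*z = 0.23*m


Then:
h = -4.52
m = 387.38
z = 960.19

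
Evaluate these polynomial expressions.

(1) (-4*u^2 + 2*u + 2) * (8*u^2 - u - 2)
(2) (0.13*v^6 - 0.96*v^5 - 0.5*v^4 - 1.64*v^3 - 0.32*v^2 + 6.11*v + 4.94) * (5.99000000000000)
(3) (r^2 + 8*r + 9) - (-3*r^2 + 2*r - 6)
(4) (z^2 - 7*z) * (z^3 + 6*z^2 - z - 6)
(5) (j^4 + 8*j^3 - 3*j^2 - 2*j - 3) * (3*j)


(1) = -32*u^4 + 20*u^3 + 22*u^2 - 6*u - 4
(2) = 0.7787*v^6 - 5.7504*v^5 - 2.995*v^4 - 9.8236*v^3 - 1.9168*v^2 + 36.5989*v + 29.5906
(3) = 4*r^2 + 6*r + 15
(4) = z^5 - z^4 - 43*z^3 + z^2 + 42*z
(5) = 3*j^5 + 24*j^4 - 9*j^3 - 6*j^2 - 9*j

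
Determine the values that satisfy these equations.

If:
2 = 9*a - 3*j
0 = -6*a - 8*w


Then:
a = -4*w/3
j = -4*w - 2/3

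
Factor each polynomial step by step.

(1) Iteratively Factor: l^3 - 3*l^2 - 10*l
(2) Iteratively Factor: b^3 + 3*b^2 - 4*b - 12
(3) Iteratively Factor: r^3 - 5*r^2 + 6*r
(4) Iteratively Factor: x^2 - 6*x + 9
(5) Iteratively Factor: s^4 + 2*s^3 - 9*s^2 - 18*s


(1) = (l + 2)*(l^2 - 5*l) = l*(l + 2)*(l - 5)
(2) = (b + 3)*(b^2 - 4) = (b - 2)*(b + 3)*(b + 2)
(3) = (r - 2)*(r^2 - 3*r) = r*(r - 2)*(r - 3)
(4) = (x - 3)*(x - 3)
(5) = (s)*(s^3 + 2*s^2 - 9*s - 18) = s*(s + 2)*(s^2 - 9) = s*(s - 3)*(s + 2)*(s + 3)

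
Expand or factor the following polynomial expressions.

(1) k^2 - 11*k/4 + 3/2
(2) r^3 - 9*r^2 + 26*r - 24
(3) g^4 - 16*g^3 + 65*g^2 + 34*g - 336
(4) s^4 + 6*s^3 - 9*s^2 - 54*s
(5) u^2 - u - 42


(1) = (k - 2)*(k - 3/4)
(2) = (r - 4)*(r - 3)*(r - 2)
(3) = (g - 8)*(g - 7)*(g - 3)*(g + 2)
(4) = s*(s - 3)*(s + 3)*(s + 6)
(5) = (u - 7)*(u + 6)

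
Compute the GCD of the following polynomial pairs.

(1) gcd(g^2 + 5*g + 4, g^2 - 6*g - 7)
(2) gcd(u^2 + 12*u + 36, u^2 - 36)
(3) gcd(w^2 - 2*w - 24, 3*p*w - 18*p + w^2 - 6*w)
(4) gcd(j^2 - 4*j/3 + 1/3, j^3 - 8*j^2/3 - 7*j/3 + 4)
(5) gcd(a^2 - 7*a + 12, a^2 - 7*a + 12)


(1) = gcd((g + 1)*(g + 4), (g - 7)*(g + 1)) = g + 1
(2) = u + 6
(3) = gcd((w - 6)*(w + 4), (3*p + w)*(w - 6)) = w - 6
(4) = gcd((j - 1)*(j - 1/3), (j - 3)*(j - 1)*(j + 4/3)) = j - 1
(5) = gcd((a - 4)*(a - 3), (a - 4)*(a - 3)) = a^2 - 7*a + 12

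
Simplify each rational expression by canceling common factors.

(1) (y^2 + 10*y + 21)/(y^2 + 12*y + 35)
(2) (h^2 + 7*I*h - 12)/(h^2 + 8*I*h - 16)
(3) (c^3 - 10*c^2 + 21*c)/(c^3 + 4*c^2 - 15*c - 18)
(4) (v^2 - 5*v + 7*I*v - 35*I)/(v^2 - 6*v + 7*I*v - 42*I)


(1) = (y + 3)/(y + 5)
(2) = (h + 3*I)/(h + 4*I)
(3) = (c^2 - 7*c)/(c^2 + 7*c + 6)
(4) = (v - 5)/(v - 6)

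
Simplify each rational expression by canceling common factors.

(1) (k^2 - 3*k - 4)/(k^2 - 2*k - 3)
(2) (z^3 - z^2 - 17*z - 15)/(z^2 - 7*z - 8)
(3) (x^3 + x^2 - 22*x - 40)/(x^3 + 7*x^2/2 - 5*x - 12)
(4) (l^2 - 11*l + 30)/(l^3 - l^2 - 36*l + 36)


(1) = (k - 4)/(k - 3)
(2) = (z^2 - 2*z - 15)/(z - 8)
(3) = (2*x^2 - 6*x - 20)/(2*x^2 - x - 6)
(4) = (l - 5)/(l^2 + 5*l - 6)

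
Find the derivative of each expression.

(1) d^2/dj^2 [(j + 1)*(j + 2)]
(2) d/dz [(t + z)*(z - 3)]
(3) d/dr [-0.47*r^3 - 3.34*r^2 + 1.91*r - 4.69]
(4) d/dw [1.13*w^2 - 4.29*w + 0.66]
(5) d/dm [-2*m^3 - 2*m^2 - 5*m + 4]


(1) = 2
(2) = t + 2*z - 3
(3) = -1.41*r^2 - 6.68*r + 1.91
(4) = 2.26*w - 4.29
(5) = -6*m^2 - 4*m - 5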